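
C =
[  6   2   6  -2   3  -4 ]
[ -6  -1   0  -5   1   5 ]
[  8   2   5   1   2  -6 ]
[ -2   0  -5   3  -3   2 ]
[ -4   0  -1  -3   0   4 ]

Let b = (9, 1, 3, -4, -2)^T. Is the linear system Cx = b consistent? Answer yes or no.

Row reduce the augmented matrix [C | b].
R2 ← R2 + R1: [0, 1, 6, -7, 4, 1, 10]
R3 ← R3 − (4/3)·R1: [0, -2/3, -3, 11/3, -2, -2/3, -9]
R4 ← R4 + (1/3)·R1: [0, 2/3, -3, 7/3, -2, 2/3, -1]
R5 ← R5 + (2/3)·R1: [0, 4/3, 3, -13/3, 2, 4/3, 4]
R3 ← R3 + (2/3)·R2: [0, 0, 1, -1, 2/3, 0, -7/3]
R4 ← R4 − (2/3)·R2: [0, 0, -7, 7, -14/3, 0, -23/3]
R5 ← R5 − (4/3)·R2: [0, 0, -5, 5, -10/3, 0, -28/3]
R4 ← R4 + (7)·R3: [0, 0, 0, 0, 0, 0, -24]
R5 ← R5 + (5)·R3: [0, 0, 0, 0, 0, 0, -21]
R5 ← R5 − (7/8)·R4: [0, 0, 0, 0, 0, 0, 0]
The echelon form has 4 nonzero rows; the last pivot sits in the augmented column, so rank(C) = 3 but rank([C|b]) = 4.
Since the ranks differ, the system is inconsistent.

no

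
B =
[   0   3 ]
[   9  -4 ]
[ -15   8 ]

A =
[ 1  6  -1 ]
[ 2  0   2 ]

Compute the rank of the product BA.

First compute BA:
[[  6,   0,   6],
 [  1,  54, -17],
 [  1, -90,  31]]
Now row reduce the product.
R2 ← R2 − (1/6)·R1: [0, 54, -18]
R3 ← R3 − (1/6)·R1: [0, -90, 30]
R3 ← R3 + (5/3)·R2: [0, 0, 0]
2 nonzero rows, so rank(BA) = 2.

2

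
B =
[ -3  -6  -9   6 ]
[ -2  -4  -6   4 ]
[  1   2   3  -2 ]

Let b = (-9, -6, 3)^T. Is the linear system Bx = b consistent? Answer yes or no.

yes

Row reduce the augmented matrix [B | b].
R2 ← R2 − (2/3)·R1: [0, 0, 0, 0, 0]
R3 ← R3 + (1/3)·R1: [0, 0, 0, 0, 0]
The echelon form has 1 nonzero rows, and every pivot lies in the first 4 columns, so rank(B) = rank([B|b]) = 1.
The system is consistent.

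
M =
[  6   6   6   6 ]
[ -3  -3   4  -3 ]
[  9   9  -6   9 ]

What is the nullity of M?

2

Row reduce to echelon form.
R2 ← R2 + (1/2)·R1: [0, 0, 7, 0]
R3 ← R3 − (3/2)·R1: [0, 0, -15, 0]
R3 ← R3 + (15/7)·R2: [0, 0, 0, 0]
2 nonzero rows, so rank(M) = 2.
M has 4 columns; by rank–nullity, nullity = 4 − 2 = 2.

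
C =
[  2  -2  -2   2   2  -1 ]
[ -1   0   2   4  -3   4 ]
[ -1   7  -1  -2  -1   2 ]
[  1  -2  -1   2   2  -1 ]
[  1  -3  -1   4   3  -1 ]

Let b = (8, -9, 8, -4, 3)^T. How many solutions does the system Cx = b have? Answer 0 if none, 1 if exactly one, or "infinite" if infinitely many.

Row reduce the augmented matrix [C | b].
R2 ← R2 + (1/2)·R1: [0, -1, 1, 5, -2, 7/2, -5]
R3 ← R3 + (1/2)·R1: [0, 6, -2, -1, 0, 3/2, 12]
R4 ← R4 − (1/2)·R1: [0, -1, 0, 1, 1, -1/2, -8]
R5 ← R5 − (1/2)·R1: [0, -2, 0, 3, 2, -1/2, -1]
R3 ← R3 + (6)·R2: [0, 0, 4, 29, -12, 45/2, -18]
R4 ← R4 − R2: [0, 0, -1, -4, 3, -4, -3]
R5 ← R5 − (2)·R2: [0, 0, -2, -7, 6, -15/2, 9]
R4 ← R4 + (1/4)·R3: [0, 0, 0, 13/4, 0, 13/8, -15/2]
R5 ← R5 + (1/2)·R3: [0, 0, 0, 15/2, 0, 15/4, 0]
R5 ← R5 − (30/13)·R4: [0, 0, 0, 0, 0, 0, 225/13]
The echelon form has 5 nonzero rows; the last pivot sits in the augmented column, so rank(C) = 4 but rank([C|b]) = 5.
Since the ranks differ, the system is inconsistent.
It has no solutions.

0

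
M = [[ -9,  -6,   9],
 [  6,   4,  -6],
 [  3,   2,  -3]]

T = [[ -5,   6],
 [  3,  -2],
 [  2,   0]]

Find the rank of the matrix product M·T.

First compute MT:
[[ 45, -42],
 [-30,  28],
 [-15,  14]]
Now row reduce the product.
R2 ← R2 + (2/3)·R1: [0, 0]
R3 ← R3 + (1/3)·R1: [0, 0]
1 nonzero row, so rank(MT) = 1.

1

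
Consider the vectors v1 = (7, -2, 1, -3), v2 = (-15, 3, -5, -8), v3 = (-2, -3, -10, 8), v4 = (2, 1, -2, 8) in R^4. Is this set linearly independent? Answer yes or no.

yes

Form the matrix with these vectors as rows and row reduce.
R2 ← R2 + (15/7)·R1: [0, -9/7, -20/7, -101/7]
R3 ← R3 + (2/7)·R1: [0, -25/7, -68/7, 50/7]
R4 ← R4 − (2/7)·R1: [0, 11/7, -16/7, 62/7]
R3 ← R3 − (25/9)·R2: [0, 0, -16/9, 425/9]
R4 ← R4 + (11/9)·R2: [0, 0, -52/9, -79/9]
R4 ← R4 − (13/4)·R3: [0, 0, 0, -649/4]
4 nonzero rows, so the 4 vectors span a space of dimension 4.
Since 4 = 4, the vectors are linearly independent.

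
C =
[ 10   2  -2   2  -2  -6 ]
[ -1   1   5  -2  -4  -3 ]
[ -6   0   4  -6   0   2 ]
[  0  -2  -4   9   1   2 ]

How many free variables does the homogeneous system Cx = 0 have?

Row reduce to echelon form.
R2 ← R2 + (1/10)·R1: [0, 6/5, 24/5, -9/5, -21/5, -18/5]
R3 ← R3 + (3/5)·R1: [0, 6/5, 14/5, -24/5, -6/5, -8/5]
R3 ← R3 − R2: [0, 0, -2, -3, 3, 2]
R4 ← R4 + (5/3)·R2: [0, 0, 4, 6, -6, -4]
R4 ← R4 + (2)·R3: [0, 0, 0, 0, 0, 0]
3 nonzero rows, so rank(C) = 3.
C has 6 columns; by rank–nullity, nullity = 6 − 3 = 3.

3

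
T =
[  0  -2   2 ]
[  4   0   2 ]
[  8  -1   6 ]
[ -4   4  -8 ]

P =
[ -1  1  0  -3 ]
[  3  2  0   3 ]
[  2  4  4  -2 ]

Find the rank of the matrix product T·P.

3

First compute TP:
[[ -2,   4,   8, -10],
 [  0,  12,   8, -16],
 [  1,  30,  24, -39],
 [  0, -28, -32,  40]]
Now row reduce the product.
R3 ← R3 + (1/2)·R1: [0, 32, 28, -44]
R3 ← R3 − (8/3)·R2: [0, 0, 20/3, -4/3]
R4 ← R4 + (7/3)·R2: [0, 0, -40/3, 8/3]
R4 ← R4 + (2)·R3: [0, 0, 0, 0]
3 nonzero rows, so rank(TP) = 3.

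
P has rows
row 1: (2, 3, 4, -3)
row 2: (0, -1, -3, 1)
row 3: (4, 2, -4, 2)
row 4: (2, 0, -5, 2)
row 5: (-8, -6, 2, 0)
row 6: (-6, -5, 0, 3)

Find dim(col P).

3

Row reduce to echelon form.
R3 ← R3 − (2)·R1: [0, -4, -12, 8]
R4 ← R4 − R1: [0, -3, -9, 5]
R5 ← R5 + (4)·R1: [0, 6, 18, -12]
R6 ← R6 + (3)·R1: [0, 4, 12, -6]
R3 ← R3 − (4)·R2: [0, 0, 0, 4]
R4 ← R4 − (3)·R2: [0, 0, 0, 2]
R5 ← R5 + (6)·R2: [0, 0, 0, -6]
R6 ← R6 + (4)·R2: [0, 0, 0, -2]
R4 ← R4 − (1/2)·R3: [0, 0, 0, 0]
R5 ← R5 + (3/2)·R3: [0, 0, 0, 0]
R6 ← R6 + (1/2)·R3: [0, 0, 0, 0]
Echelon form has 3 nonzero rows, so rank(P) = 3.
The column space has dimension equal to the rank: 3.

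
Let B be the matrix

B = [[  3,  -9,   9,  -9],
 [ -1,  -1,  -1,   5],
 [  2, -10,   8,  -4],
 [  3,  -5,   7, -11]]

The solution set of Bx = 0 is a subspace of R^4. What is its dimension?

Row reduce to echelon form.
R2 ← R2 + (1/3)·R1: [0, -4, 2, 2]
R3 ← R3 − (2/3)·R1: [0, -4, 2, 2]
R4 ← R4 − R1: [0, 4, -2, -2]
R3 ← R3 − R2: [0, 0, 0, 0]
R4 ← R4 + R2: [0, 0, 0, 0]
2 nonzero rows, so rank(B) = 2.
B has 4 columns; by rank–nullity, nullity = 4 − 2 = 2.

2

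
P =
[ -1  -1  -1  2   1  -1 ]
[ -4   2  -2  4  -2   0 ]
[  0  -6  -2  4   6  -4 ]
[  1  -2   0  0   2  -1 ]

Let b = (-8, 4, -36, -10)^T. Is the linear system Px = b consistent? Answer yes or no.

yes

Row reduce the augmented matrix [P | b].
R2 ← R2 − (4)·R1: [0, 6, 2, -4, -6, 4, 36]
R4 ← R4 + R1: [0, -3, -1, 2, 3, -2, -18]
R3 ← R3 + R2: [0, 0, 0, 0, 0, 0, 0]
R4 ← R4 + (1/2)·R2: [0, 0, 0, 0, 0, 0, 0]
The echelon form has 2 nonzero rows, and every pivot lies in the first 6 columns, so rank(P) = rank([P|b]) = 2.
The system is consistent.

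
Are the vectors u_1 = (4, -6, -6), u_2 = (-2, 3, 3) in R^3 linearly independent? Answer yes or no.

Form the matrix with these vectors as rows and row reduce.
R2 ← R2 + (1/2)·R1: [0, 0, 0]
1 nonzero row, so the 2 vectors span a space of dimension 1.
Since 1 < 2, the vectors are linearly dependent.

no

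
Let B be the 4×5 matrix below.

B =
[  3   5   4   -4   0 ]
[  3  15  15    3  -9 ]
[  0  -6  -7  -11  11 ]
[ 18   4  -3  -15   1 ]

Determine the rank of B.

Row reduce to echelon form.
R2 ← R2 − R1: [0, 10, 11, 7, -9]
R4 ← R4 − (6)·R1: [0, -26, -27, 9, 1]
R3 ← R3 + (3/5)·R2: [0, 0, -2/5, -34/5, 28/5]
R4 ← R4 + (13/5)·R2: [0, 0, 8/5, 136/5, -112/5]
R4 ← R4 + (4)·R3: [0, 0, 0, 0, 0]
Echelon form has 3 nonzero rows, so rank(B) = 3.

3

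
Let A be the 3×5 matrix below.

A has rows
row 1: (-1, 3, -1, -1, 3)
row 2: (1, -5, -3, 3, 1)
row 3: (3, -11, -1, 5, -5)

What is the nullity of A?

Row reduce to echelon form.
R2 ← R2 + R1: [0, -2, -4, 2, 4]
R3 ← R3 + (3)·R1: [0, -2, -4, 2, 4]
R3 ← R3 − R2: [0, 0, 0, 0, 0]
2 nonzero rows, so rank(A) = 2.
A has 5 columns; by rank–nullity, nullity = 5 − 2 = 3.

3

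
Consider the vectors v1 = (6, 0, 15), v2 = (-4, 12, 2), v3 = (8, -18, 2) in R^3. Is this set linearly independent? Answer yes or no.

Form the matrix with these vectors as rows and row reduce.
R2 ← R2 + (2/3)·R1: [0, 12, 12]
R3 ← R3 − (4/3)·R1: [0, -18, -18]
R3 ← R3 + (3/2)·R2: [0, 0, 0]
2 nonzero rows, so the 3 vectors span a space of dimension 2.
Since 2 < 3, the vectors are linearly dependent.

no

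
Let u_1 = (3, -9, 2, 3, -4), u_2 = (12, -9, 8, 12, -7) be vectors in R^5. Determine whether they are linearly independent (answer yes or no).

Form the matrix with these vectors as rows and row reduce.
R2 ← R2 − (4)·R1: [0, 27, 0, 0, 9]
2 nonzero rows, so the 2 vectors span a space of dimension 2.
Since 2 = 2, the vectors are linearly independent.

yes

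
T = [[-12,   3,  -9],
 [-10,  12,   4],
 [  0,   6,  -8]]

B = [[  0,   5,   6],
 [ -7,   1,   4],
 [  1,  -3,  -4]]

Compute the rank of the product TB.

First compute TB:
[[-30, -30, -24],
 [-80, -50, -28],
 [-50,  30,  56]]
Now row reduce the product.
R2 ← R2 − (8/3)·R1: [0, 30, 36]
R3 ← R3 − (5/3)·R1: [0, 80, 96]
R3 ← R3 − (8/3)·R2: [0, 0, 0]
2 nonzero rows, so rank(TB) = 2.

2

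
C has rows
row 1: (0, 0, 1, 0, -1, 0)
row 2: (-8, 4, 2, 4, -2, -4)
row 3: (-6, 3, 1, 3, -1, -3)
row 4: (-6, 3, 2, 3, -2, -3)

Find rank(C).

2

Row reduce to echelon form.
Swap R1 ↔ R2
R3 ← R3 − (3/4)·R1: [0, 0, -1/2, 0, 1/2, 0]
R4 ← R4 − (3/4)·R1: [0, 0, 1/2, 0, -1/2, 0]
R3 ← R3 + (1/2)·R2: [0, 0, 0, 0, 0, 0]
R4 ← R4 − (1/2)·R2: [0, 0, 0, 0, 0, 0]
Echelon form has 2 nonzero rows, so rank(C) = 2.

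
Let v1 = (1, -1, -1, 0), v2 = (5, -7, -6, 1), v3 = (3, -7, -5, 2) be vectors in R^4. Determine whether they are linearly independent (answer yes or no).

Form the matrix with these vectors as rows and row reduce.
R2 ← R2 − (5)·R1: [0, -2, -1, 1]
R3 ← R3 − (3)·R1: [0, -4, -2, 2]
R3 ← R3 − (2)·R2: [0, 0, 0, 0]
2 nonzero rows, so the 3 vectors span a space of dimension 2.
Since 2 < 3, the vectors are linearly dependent.

no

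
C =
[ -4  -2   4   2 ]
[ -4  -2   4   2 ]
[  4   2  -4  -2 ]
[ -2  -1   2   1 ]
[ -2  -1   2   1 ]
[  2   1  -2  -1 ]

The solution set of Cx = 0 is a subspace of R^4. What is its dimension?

3

Row reduce to echelon form.
R2 ← R2 − R1: [0, 0, 0, 0]
R3 ← R3 + R1: [0, 0, 0, 0]
R4 ← R4 − (1/2)·R1: [0, 0, 0, 0]
R5 ← R5 − (1/2)·R1: [0, 0, 0, 0]
R6 ← R6 + (1/2)·R1: [0, 0, 0, 0]
1 nonzero row, so rank(C) = 1.
C has 4 columns; by rank–nullity, nullity = 4 − 1 = 3.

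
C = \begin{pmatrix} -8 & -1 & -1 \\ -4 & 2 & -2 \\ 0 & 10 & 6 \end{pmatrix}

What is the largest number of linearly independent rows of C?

3

Row reduce to echelon form.
R2 ← R2 − (1/2)·R1: [0, 5/2, -3/2]
R3 ← R3 − (4)·R2: [0, 0, 12]
Echelon form has 3 nonzero rows, so rank(C) = 3.
The rank gives the maximum number of linearly independent rows: 3.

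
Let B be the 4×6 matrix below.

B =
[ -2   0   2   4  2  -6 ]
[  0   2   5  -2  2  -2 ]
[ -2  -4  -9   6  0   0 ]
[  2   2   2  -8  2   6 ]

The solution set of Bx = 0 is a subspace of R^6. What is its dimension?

Row reduce to echelon form.
R3 ← R3 − R1: [0, -4, -11, 2, -2, 6]
R4 ← R4 + R1: [0, 2, 4, -4, 4, 0]
R3 ← R3 + (2)·R2: [0, 0, -1, -2, 2, 2]
R4 ← R4 − R2: [0, 0, -1, -2, 2, 2]
R4 ← R4 − R3: [0, 0, 0, 0, 0, 0]
3 nonzero rows, so rank(B) = 3.
B has 6 columns; by rank–nullity, nullity = 6 − 3 = 3.

3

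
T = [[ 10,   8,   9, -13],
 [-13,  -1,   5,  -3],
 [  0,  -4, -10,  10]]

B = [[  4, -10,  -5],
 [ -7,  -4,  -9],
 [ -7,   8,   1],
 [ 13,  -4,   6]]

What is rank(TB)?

First compute TB:
[[-248,  -8, -191],
 [-119, 186,  61],
 [228, -104,  86]]
Now row reduce the product.
R2 ← R2 − (119/248)·R1: [0, 5885/31, 37857/248]
R3 ← R3 + (57/62)·R1: [0, -3452/31, -5555/62]
R3 ← R3 + (3452/5885)·R2: [0, 0, -332/5885]
3 nonzero rows, so rank(TB) = 3.

3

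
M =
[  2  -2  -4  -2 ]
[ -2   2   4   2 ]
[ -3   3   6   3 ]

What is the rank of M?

Row reduce to echelon form.
R2 ← R2 + R1: [0, 0, 0, 0]
R3 ← R3 + (3/2)·R1: [0, 0, 0, 0]
Echelon form has 1 nonzero row, so rank(M) = 1.

1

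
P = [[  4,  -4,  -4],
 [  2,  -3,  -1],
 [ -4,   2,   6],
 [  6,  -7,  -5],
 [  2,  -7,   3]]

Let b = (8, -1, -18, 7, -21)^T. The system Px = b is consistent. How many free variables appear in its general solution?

1

Row reduce the augmented matrix [P | b].
R2 ← R2 − (1/2)·R1: [0, -1, 1, -5]
R3 ← R3 + R1: [0, -2, 2, -10]
R4 ← R4 − (3/2)·R1: [0, -1, 1, -5]
R5 ← R5 − (1/2)·R1: [0, -5, 5, -25]
R3 ← R3 − (2)·R2: [0, 0, 0, 0]
R4 ← R4 − R2: [0, 0, 0, 0]
R5 ← R5 − (5)·R2: [0, 0, 0, 0]
The echelon form has 2 nonzero rows, and every pivot lies in the first 3 columns, so rank(P) = rank([P|b]) = 2.
The system is consistent.
Free variables = (unknowns) − (rank) = 3 − 2 = 1.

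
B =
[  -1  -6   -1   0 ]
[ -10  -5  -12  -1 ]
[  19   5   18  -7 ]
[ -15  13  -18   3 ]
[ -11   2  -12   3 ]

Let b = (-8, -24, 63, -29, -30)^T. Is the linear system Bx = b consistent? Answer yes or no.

yes

Row reduce the augmented matrix [B | b].
R2 ← R2 − (10)·R1: [0, 55, -2, -1, 56]
R3 ← R3 + (19)·R1: [0, -109, -1, -7, -89]
R4 ← R4 − (15)·R1: [0, 103, -3, 3, 91]
R5 ← R5 − (11)·R1: [0, 68, -1, 3, 58]
R3 ← R3 + (109/55)·R2: [0, 0, -273/55, -494/55, 1209/55]
R4 ← R4 − (103/55)·R2: [0, 0, 41/55, 268/55, -763/55]
R5 ← R5 − (68/55)·R2: [0, 0, 81/55, 233/55, -618/55]
R4 ← R4 + (41/273)·R3: [0, 0, 0, 74/21, -74/7]
R5 ← R5 + (27/91)·R3: [0, 0, 0, 11/7, -33/7]
R5 ← R5 − (33/74)·R4: [0, 0, 0, 0, 0]
The echelon form has 4 nonzero rows, and every pivot lies in the first 4 columns, so rank(B) = rank([B|b]) = 4.
The system is consistent.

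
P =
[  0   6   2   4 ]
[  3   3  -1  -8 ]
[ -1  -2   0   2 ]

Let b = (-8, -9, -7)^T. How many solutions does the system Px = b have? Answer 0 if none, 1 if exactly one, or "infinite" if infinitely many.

Row reduce the augmented matrix [P | b].
Swap R1 ↔ R2
R3 ← R3 + (1/3)·R1: [0, -1, -1/3, -2/3, -10]
R3 ← R3 + (1/6)·R2: [0, 0, 0, 0, -34/3]
The echelon form has 3 nonzero rows; the last pivot sits in the augmented column, so rank(P) = 2 but rank([P|b]) = 3.
Since the ranks differ, the system is inconsistent.
It has no solutions.

0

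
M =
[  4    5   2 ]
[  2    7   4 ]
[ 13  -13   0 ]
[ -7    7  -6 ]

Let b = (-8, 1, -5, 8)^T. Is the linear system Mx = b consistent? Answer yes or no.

no

Row reduce the augmented matrix [M | b].
R2 ← R2 − (1/2)·R1: [0, 9/2, 3, 5]
R3 ← R3 − (13/4)·R1: [0, -117/4, -13/2, 21]
R4 ← R4 + (7/4)·R1: [0, 63/4, -5/2, -6]
R3 ← R3 + (13/2)·R2: [0, 0, 13, 107/2]
R4 ← R4 − (7/2)·R2: [0, 0, -13, -47/2]
R4 ← R4 + R3: [0, 0, 0, 30]
The echelon form has 4 nonzero rows; the last pivot sits in the augmented column, so rank(M) = 3 but rank([M|b]) = 4.
Since the ranks differ, the system is inconsistent.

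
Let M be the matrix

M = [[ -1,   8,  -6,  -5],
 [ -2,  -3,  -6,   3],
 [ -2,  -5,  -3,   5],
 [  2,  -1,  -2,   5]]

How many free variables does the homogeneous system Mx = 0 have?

0

Row reduce to echelon form.
R2 ← R2 − (2)·R1: [0, -19, 6, 13]
R3 ← R3 − (2)·R1: [0, -21, 9, 15]
R4 ← R4 + (2)·R1: [0, 15, -14, -5]
R3 ← R3 − (21/19)·R2: [0, 0, 45/19, 12/19]
R4 ← R4 + (15/19)·R2: [0, 0, -176/19, 100/19]
R4 ← R4 + (176/45)·R3: [0, 0, 0, 116/15]
4 nonzero rows, so rank(M) = 4.
M has 4 columns; by rank–nullity, nullity = 4 − 4 = 0.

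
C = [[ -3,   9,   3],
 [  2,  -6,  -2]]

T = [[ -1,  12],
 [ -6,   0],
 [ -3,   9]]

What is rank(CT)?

1

First compute CT:
[[-60,  -9],
 [ 40,   6]]
Now row reduce the product.
R2 ← R2 + (2/3)·R1: [0, 0]
1 nonzero row, so rank(CT) = 1.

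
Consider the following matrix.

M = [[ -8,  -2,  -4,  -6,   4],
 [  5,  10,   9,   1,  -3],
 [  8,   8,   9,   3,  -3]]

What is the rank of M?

3

Row reduce to echelon form.
R2 ← R2 + (5/8)·R1: [0, 35/4, 13/2, -11/4, -1/2]
R3 ← R3 + R1: [0, 6, 5, -3, 1]
R3 ← R3 − (24/35)·R2: [0, 0, 19/35, -39/35, 47/35]
Echelon form has 3 nonzero rows, so rank(M) = 3.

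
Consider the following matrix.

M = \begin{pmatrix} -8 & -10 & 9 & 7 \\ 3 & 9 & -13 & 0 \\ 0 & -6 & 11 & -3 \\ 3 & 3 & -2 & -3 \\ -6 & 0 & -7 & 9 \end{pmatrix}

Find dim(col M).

Row reduce to echelon form.
R2 ← R2 + (3/8)·R1: [0, 21/4, -77/8, 21/8]
R4 ← R4 + (3/8)·R1: [0, -3/4, 11/8, -3/8]
R5 ← R5 − (3/4)·R1: [0, 15/2, -55/4, 15/4]
R3 ← R3 + (8/7)·R2: [0, 0, 0, 0]
R4 ← R4 + (1/7)·R2: [0, 0, 0, 0]
R5 ← R5 − (10/7)·R2: [0, 0, 0, 0]
Echelon form has 2 nonzero rows, so rank(M) = 2.
The column space has dimension equal to the rank: 2.

2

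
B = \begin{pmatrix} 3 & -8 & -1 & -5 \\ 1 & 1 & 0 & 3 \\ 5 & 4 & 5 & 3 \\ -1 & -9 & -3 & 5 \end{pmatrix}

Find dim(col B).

Row reduce to echelon form.
R2 ← R2 − (1/3)·R1: [0, 11/3, 1/3, 14/3]
R3 ← R3 − (5/3)·R1: [0, 52/3, 20/3, 34/3]
R4 ← R4 + (1/3)·R1: [0, -35/3, -10/3, 10/3]
R3 ← R3 − (52/11)·R2: [0, 0, 56/11, -118/11]
R4 ← R4 + (35/11)·R2: [0, 0, -25/11, 200/11]
R4 ← R4 + (25/56)·R3: [0, 0, 0, 375/28]
Echelon form has 4 nonzero rows, so rank(B) = 4.
The column space has dimension equal to the rank: 4.

4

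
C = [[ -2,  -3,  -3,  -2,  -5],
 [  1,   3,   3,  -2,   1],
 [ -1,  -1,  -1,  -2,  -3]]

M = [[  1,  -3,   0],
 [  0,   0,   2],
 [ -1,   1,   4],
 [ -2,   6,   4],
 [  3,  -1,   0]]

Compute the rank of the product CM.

First compute CM:
[[-10,  -4, -26],
 [  5, -13,  10],
 [ -5,  -7, -14]]
Now row reduce the product.
R2 ← R2 + (1/2)·R1: [0, -15, -3]
R3 ← R3 − (1/2)·R1: [0, -5, -1]
R3 ← R3 − (1/3)·R2: [0, 0, 0]
2 nonzero rows, so rank(CM) = 2.

2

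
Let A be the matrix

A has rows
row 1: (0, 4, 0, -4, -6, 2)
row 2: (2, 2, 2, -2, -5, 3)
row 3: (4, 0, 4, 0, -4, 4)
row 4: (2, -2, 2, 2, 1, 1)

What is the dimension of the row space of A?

Row reduce to echelon form.
Swap R1 ↔ R2
R3 ← R3 − (2)·R1: [0, -4, 0, 4, 6, -2]
R4 ← R4 − R1: [0, -4, 0, 4, 6, -2]
R3 ← R3 + R2: [0, 0, 0, 0, 0, 0]
R4 ← R4 + R2: [0, 0, 0, 0, 0, 0]
Echelon form has 2 nonzero rows, so rank(A) = 2.
The row space has dimension equal to the rank: 2.

2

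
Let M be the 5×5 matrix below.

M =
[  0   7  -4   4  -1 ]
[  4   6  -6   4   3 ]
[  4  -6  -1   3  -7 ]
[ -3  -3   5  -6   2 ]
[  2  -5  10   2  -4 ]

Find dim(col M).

5

Row reduce to echelon form.
Swap R1 ↔ R2
R3 ← R3 − R1: [0, -12, 5, -1, -10]
R4 ← R4 + (3/4)·R1: [0, 3/2, 1/2, -3, 17/4]
R5 ← R5 − (1/2)·R1: [0, -8, 13, 0, -11/2]
R3 ← R3 + (12/7)·R2: [0, 0, -13/7, 41/7, -82/7]
R4 ← R4 − (3/14)·R2: [0, 0, 19/14, -27/7, 125/28]
R5 ← R5 + (8/7)·R2: [0, 0, 59/7, 32/7, -93/14]
R4 ← R4 + (19/26)·R3: [0, 0, 0, 11/26, -213/52]
R5 ← R5 + (59/13)·R3: [0, 0, 0, 405/13, -1555/26]
R5 ← R5 − (810/11)·R4: [0, 0, 0, 0, 2660/11]
Echelon form has 5 nonzero rows, so rank(M) = 5.
The column space has dimension equal to the rank: 5.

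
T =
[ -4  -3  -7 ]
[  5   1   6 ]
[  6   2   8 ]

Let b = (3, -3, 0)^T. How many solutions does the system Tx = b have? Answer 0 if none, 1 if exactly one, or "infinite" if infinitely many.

Row reduce the augmented matrix [T | b].
R2 ← R2 + (5/4)·R1: [0, -11/4, -11/4, 3/4]
R3 ← R3 + (3/2)·R1: [0, -5/2, -5/2, 9/2]
R3 ← R3 − (10/11)·R2: [0, 0, 0, 42/11]
The echelon form has 3 nonzero rows; the last pivot sits in the augmented column, so rank(T) = 2 but rank([T|b]) = 3.
Since the ranks differ, the system is inconsistent.
It has no solutions.

0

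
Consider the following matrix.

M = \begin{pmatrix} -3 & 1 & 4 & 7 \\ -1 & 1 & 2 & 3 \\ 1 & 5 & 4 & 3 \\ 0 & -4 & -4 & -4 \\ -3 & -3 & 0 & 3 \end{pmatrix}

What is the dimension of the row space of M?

Row reduce to echelon form.
R2 ← R2 − (1/3)·R1: [0, 2/3, 2/3, 2/3]
R3 ← R3 + (1/3)·R1: [0, 16/3, 16/3, 16/3]
R5 ← R5 − R1: [0, -4, -4, -4]
R3 ← R3 − (8)·R2: [0, 0, 0, 0]
R4 ← R4 + (6)·R2: [0, 0, 0, 0]
R5 ← R5 + (6)·R2: [0, 0, 0, 0]
Echelon form has 2 nonzero rows, so rank(M) = 2.
The row space has dimension equal to the rank: 2.

2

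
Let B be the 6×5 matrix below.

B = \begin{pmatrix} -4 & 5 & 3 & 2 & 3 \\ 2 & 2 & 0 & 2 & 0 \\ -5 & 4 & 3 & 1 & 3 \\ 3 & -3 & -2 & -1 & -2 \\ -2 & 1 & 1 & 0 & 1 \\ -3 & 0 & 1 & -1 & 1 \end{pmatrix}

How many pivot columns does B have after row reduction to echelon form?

2

Row reduce to echelon form.
R2 ← R2 + (1/2)·R1: [0, 9/2, 3/2, 3, 3/2]
R3 ← R3 − (5/4)·R1: [0, -9/4, -3/4, -3/2, -3/4]
R4 ← R4 + (3/4)·R1: [0, 3/4, 1/4, 1/2, 1/4]
R5 ← R5 − (1/2)·R1: [0, -3/2, -1/2, -1, -1/2]
R6 ← R6 − (3/4)·R1: [0, -15/4, -5/4, -5/2, -5/4]
R3 ← R3 + (1/2)·R2: [0, 0, 0, 0, 0]
R4 ← R4 − (1/6)·R2: [0, 0, 0, 0, 0]
R5 ← R5 + (1/3)·R2: [0, 0, 0, 0, 0]
R6 ← R6 + (5/6)·R2: [0, 0, 0, 0, 0]
Echelon form has 2 nonzero rows, so rank(B) = 2.
Each nonzero row contributes one pivot column: 2 pivot columns.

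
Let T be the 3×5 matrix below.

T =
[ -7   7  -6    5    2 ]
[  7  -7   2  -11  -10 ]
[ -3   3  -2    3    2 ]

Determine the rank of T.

2

Row reduce to echelon form.
R2 ← R2 + R1: [0, 0, -4, -6, -8]
R3 ← R3 − (3/7)·R1: [0, 0, 4/7, 6/7, 8/7]
R3 ← R3 + (1/7)·R2: [0, 0, 0, 0, 0]
Echelon form has 2 nonzero rows, so rank(T) = 2.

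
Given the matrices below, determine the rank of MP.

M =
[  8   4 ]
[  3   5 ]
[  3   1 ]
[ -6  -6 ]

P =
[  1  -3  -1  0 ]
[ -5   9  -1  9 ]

2

First compute MP:
[[-12,  12, -12,  36],
 [-22,  36,  -8,  45],
 [ -2,   0,  -4,   9],
 [ 24, -36,  12, -54]]
Now row reduce the product.
R2 ← R2 − (11/6)·R1: [0, 14, 14, -21]
R3 ← R3 − (1/6)·R1: [0, -2, -2, 3]
R4 ← R4 + (2)·R1: [0, -12, -12, 18]
R3 ← R3 + (1/7)·R2: [0, 0, 0, 0]
R4 ← R4 + (6/7)·R2: [0, 0, 0, 0]
2 nonzero rows, so rank(MP) = 2.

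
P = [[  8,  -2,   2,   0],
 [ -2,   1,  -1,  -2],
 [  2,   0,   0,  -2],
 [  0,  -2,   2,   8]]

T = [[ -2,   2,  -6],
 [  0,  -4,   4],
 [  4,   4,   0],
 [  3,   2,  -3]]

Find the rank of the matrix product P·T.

2

First compute PT:
[[ -8,  32, -56],
 [ -6, -16,  22],
 [-10,   0,  -6],
 [ 32,  32, -32]]
Now row reduce the product.
R2 ← R2 − (3/4)·R1: [0, -40, 64]
R3 ← R3 − (5/4)·R1: [0, -40, 64]
R4 ← R4 + (4)·R1: [0, 160, -256]
R3 ← R3 − R2: [0, 0, 0]
R4 ← R4 + (4)·R2: [0, 0, 0]
2 nonzero rows, so rank(PT) = 2.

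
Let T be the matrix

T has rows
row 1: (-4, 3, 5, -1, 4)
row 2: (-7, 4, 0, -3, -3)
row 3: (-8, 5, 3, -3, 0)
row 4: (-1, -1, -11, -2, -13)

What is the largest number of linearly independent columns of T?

2

Row reduce to echelon form.
R2 ← R2 − (7/4)·R1: [0, -5/4, -35/4, -5/4, -10]
R3 ← R3 − (2)·R1: [0, -1, -7, -1, -8]
R4 ← R4 − (1/4)·R1: [0, -7/4, -49/4, -7/4, -14]
R3 ← R3 − (4/5)·R2: [0, 0, 0, 0, 0]
R4 ← R4 − (7/5)·R2: [0, 0, 0, 0, 0]
Echelon form has 2 nonzero rows, so rank(T) = 2.
The rank gives the maximum number of linearly independent columns: 2.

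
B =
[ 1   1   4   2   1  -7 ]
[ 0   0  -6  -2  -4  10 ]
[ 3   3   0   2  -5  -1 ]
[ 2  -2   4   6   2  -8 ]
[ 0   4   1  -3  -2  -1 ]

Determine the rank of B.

3

Row reduce to echelon form.
R3 ← R3 − (3)·R1: [0, 0, -12, -4, -8, 20]
R4 ← R4 − (2)·R1: [0, -4, -4, 2, 0, 6]
Swap R2 ↔ R4
R5 ← R5 + R2: [0, 0, -3, -1, -2, 5]
R4 ← R4 − (1/2)·R3: [0, 0, 0, 0, 0, 0]
R5 ← R5 − (1/4)·R3: [0, 0, 0, 0, 0, 0]
Echelon form has 3 nonzero rows, so rank(B) = 3.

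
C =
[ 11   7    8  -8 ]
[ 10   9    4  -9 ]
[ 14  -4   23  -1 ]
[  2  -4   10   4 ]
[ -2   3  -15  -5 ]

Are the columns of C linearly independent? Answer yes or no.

yes

Row reduce C to echelon form.
R2 ← R2 − (10/11)·R1: [0, 29/11, -36/11, -19/11]
R3 ← R3 − (14/11)·R1: [0, -142/11, 141/11, 101/11]
R4 ← R4 − (2/11)·R1: [0, -58/11, 94/11, 60/11]
R5 ← R5 + (2/11)·R1: [0, 47/11, -149/11, -71/11]
R3 ← R3 + (142/29)·R2: [0, 0, -93/29, 21/29]
R4 ← R4 + (2)·R2: [0, 0, 2, 2]
R5 ← R5 − (47/29)·R2: [0, 0, -239/29, -106/29]
R4 ← R4 + (58/93)·R3: [0, 0, 0, 76/31]
R5 ← R5 − (239/93)·R3: [0, 0, 0, -171/31]
R5 ← R5 + (9/4)·R4: [0, 0, 0, 0]
4 pivots among 4 columns.
Every column is a pivot column, so the columns are linearly independent.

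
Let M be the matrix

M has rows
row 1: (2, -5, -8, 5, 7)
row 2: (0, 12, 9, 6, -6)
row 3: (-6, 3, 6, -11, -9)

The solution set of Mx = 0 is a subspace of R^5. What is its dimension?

Row reduce to echelon form.
R3 ← R3 + (3)·R1: [0, -12, -18, 4, 12]
R3 ← R3 + R2: [0, 0, -9, 10, 6]
3 nonzero rows, so rank(M) = 3.
M has 5 columns; by rank–nullity, nullity = 5 − 3 = 2.

2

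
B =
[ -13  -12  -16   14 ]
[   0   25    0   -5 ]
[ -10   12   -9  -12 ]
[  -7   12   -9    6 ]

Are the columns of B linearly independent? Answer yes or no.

Row reduce B to echelon form.
R3 ← R3 − (10/13)·R1: [0, 276/13, 43/13, -296/13]
R4 ← R4 − (7/13)·R1: [0, 240/13, -5/13, -20/13]
R3 ← R3 − (276/325)·R2: [0, 0, 43/13, -1204/65]
R4 ← R4 − (48/65)·R2: [0, 0, -5/13, 28/13]
R4 ← R4 + (5/43)·R3: [0, 0, 0, 0]
3 pivots among 4 columns.
Only 3 < 4 pivot columns, so the columns are linearly dependent.

no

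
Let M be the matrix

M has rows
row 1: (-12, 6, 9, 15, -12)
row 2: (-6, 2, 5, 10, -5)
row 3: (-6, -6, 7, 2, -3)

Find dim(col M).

3

Row reduce to echelon form.
R2 ← R2 − (1/2)·R1: [0, -1, 1/2, 5/2, 1]
R3 ← R3 − (1/2)·R1: [0, -9, 5/2, -11/2, 3]
R3 ← R3 − (9)·R2: [0, 0, -2, -28, -6]
Echelon form has 3 nonzero rows, so rank(M) = 3.
The column space has dimension equal to the rank: 3.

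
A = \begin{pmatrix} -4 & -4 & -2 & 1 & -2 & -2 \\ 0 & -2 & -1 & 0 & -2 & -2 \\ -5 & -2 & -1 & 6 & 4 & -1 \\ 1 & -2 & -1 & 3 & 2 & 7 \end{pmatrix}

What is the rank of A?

Row reduce to echelon form.
R3 ← R3 − (5/4)·R1: [0, 3, 3/2, 19/4, 13/2, 3/2]
R4 ← R4 + (1/4)·R1: [0, -3, -3/2, 13/4, 3/2, 13/2]
R3 ← R3 + (3/2)·R2: [0, 0, 0, 19/4, 7/2, -3/2]
R4 ← R4 − (3/2)·R2: [0, 0, 0, 13/4, 9/2, 19/2]
R4 ← R4 − (13/19)·R3: [0, 0, 0, 0, 40/19, 200/19]
Echelon form has 4 nonzero rows, so rank(A) = 4.

4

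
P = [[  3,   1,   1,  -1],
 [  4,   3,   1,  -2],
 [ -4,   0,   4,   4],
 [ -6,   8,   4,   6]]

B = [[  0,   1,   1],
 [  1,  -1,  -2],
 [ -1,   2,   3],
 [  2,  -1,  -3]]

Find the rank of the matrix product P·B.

2

First compute PB:
[[ -2,   5,   7],
 [ -2,   5,   7],
 [  4,   0,  -4],
 [ 16, -12, -28]]
Now row reduce the product.
R2 ← R2 − R1: [0, 0, 0]
R3 ← R3 + (2)·R1: [0, 10, 10]
R4 ← R4 + (8)·R1: [0, 28, 28]
Swap R2 ↔ R3
R4 ← R4 − (14/5)·R2: [0, 0, 0]
2 nonzero rows, so rank(PB) = 2.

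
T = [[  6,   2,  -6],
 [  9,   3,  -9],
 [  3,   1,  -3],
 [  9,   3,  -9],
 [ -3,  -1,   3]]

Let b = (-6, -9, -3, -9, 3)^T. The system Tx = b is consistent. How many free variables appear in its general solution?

Row reduce the augmented matrix [T | b].
R2 ← R2 − (3/2)·R1: [0, 0, 0, 0]
R3 ← R3 − (1/2)·R1: [0, 0, 0, 0]
R4 ← R4 − (3/2)·R1: [0, 0, 0, 0]
R5 ← R5 + (1/2)·R1: [0, 0, 0, 0]
The echelon form has 1 nonzero rows, and every pivot lies in the first 3 columns, so rank(T) = rank([T|b]) = 1.
The system is consistent.
Free variables = (unknowns) − (rank) = 3 − 1 = 2.

2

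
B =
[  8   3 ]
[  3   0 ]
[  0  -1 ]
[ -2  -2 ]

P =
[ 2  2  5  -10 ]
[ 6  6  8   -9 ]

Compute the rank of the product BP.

First compute BP:
[[ 34,  34,  64, -107],
 [  6,   6,  15, -30],
 [ -6,  -6,  -8,   9],
 [-16, -16, -26,  38]]
Now row reduce the product.
R2 ← R2 − (3/17)·R1: [0, 0, 63/17, -189/17]
R3 ← R3 + (3/17)·R1: [0, 0, 56/17, -168/17]
R4 ← R4 + (8/17)·R1: [0, 0, 70/17, -210/17]
R3 ← R3 − (8/9)·R2: [0, 0, 0, 0]
R4 ← R4 − (10/9)·R2: [0, 0, 0, 0]
2 nonzero rows, so rank(BP) = 2.

2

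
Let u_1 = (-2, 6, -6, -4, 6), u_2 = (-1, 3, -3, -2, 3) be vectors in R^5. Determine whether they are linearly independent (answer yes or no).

no

Form the matrix with these vectors as rows and row reduce.
R2 ← R2 − (1/2)·R1: [0, 0, 0, 0, 0]
1 nonzero row, so the 2 vectors span a space of dimension 1.
Since 1 < 2, the vectors are linearly dependent.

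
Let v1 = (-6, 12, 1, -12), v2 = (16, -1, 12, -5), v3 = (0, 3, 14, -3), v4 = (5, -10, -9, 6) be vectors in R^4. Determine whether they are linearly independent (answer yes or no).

Form the matrix with these vectors as rows and row reduce.
R2 ← R2 + (8/3)·R1: [0, 31, 44/3, -37]
R4 ← R4 + (5/6)·R1: [0, 0, -49/6, -4]
R3 ← R3 − (3/31)·R2: [0, 0, 390/31, 18/31]
R4 ← R4 + (1519/2340)·R3: [0, 0, 0, -471/130]
4 nonzero rows, so the 4 vectors span a space of dimension 4.
Since 4 = 4, the vectors are linearly independent.

yes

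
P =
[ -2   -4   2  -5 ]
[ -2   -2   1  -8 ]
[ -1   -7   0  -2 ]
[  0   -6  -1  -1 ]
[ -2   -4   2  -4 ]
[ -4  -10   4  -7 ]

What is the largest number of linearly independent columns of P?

4

Row reduce to echelon form.
R2 ← R2 − R1: [0, 2, -1, -3]
R3 ← R3 − (1/2)·R1: [0, -5, -1, 1/2]
R5 ← R5 − R1: [0, 0, 0, 1]
R6 ← R6 − (2)·R1: [0, -2, 0, 3]
R3 ← R3 + (5/2)·R2: [0, 0, -7/2, -7]
R4 ← R4 + (3)·R2: [0, 0, -4, -10]
R6 ← R6 + R2: [0, 0, -1, 0]
R4 ← R4 − (8/7)·R3: [0, 0, 0, -2]
R6 ← R6 − (2/7)·R3: [0, 0, 0, 2]
R5 ← R5 + (1/2)·R4: [0, 0, 0, 0]
R6 ← R6 + R4: [0, 0, 0, 0]
Echelon form has 4 nonzero rows, so rank(P) = 4.
The rank gives the maximum number of linearly independent columns: 4.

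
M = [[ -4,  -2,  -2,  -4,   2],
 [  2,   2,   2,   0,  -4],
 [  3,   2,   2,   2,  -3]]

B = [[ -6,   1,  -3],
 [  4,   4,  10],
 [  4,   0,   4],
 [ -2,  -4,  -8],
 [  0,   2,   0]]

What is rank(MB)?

First compute MB:
[[ 16,   8,  16],
 [  4,   2,  22],
 [ -6,  -3,   3]]
Now row reduce the product.
R2 ← R2 − (1/4)·R1: [0, 0, 18]
R3 ← R3 + (3/8)·R1: [0, 0, 9]
R3 ← R3 − (1/2)·R2: [0, 0, 0]
2 nonzero rows, so rank(MB) = 2.

2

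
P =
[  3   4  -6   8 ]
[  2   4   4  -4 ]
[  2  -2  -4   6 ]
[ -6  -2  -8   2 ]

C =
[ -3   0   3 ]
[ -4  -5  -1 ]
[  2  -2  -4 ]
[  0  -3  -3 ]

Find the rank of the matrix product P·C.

2

First compute PC:
[[-37, -32,   5],
 [-14, -16,  -2],
 [ -6,   0,   6],
 [ 10,  20,  10]]
Now row reduce the product.
R2 ← R2 − (14/37)·R1: [0, -144/37, -144/37]
R3 ← R3 − (6/37)·R1: [0, 192/37, 192/37]
R4 ← R4 + (10/37)·R1: [0, 420/37, 420/37]
R3 ← R3 + (4/3)·R2: [0, 0, 0]
R4 ← R4 + (35/12)·R2: [0, 0, 0]
2 nonzero rows, so rank(PC) = 2.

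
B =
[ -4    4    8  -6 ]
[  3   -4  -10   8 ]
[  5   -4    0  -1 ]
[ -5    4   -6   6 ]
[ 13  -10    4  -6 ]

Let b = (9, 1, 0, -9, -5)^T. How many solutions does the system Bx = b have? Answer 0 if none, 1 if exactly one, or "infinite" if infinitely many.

Row reduce the augmented matrix [B | b].
R2 ← R2 + (3/4)·R1: [0, -1, -4, 7/2, 31/4]
R3 ← R3 + (5/4)·R1: [0, 1, 10, -17/2, 45/4]
R4 ← R4 − (5/4)·R1: [0, -1, -16, 27/2, -81/4]
R5 ← R5 + (13/4)·R1: [0, 3, 30, -51/2, 97/4]
R3 ← R3 + R2: [0, 0, 6, -5, 19]
R4 ← R4 − R2: [0, 0, -12, 10, -28]
R5 ← R5 + (3)·R2: [0, 0, 18, -15, 95/2]
R4 ← R4 + (2)·R3: [0, 0, 0, 0, 10]
R5 ← R5 − (3)·R3: [0, 0, 0, 0, -19/2]
R5 ← R5 + (19/20)·R4: [0, 0, 0, 0, 0]
The echelon form has 4 nonzero rows; the last pivot sits in the augmented column, so rank(B) = 3 but rank([B|b]) = 4.
Since the ranks differ, the system is inconsistent.
It has no solutions.

0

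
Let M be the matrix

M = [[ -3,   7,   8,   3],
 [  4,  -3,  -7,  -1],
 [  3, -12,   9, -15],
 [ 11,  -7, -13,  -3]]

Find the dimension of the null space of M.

0

Row reduce to echelon form.
R2 ← R2 + (4/3)·R1: [0, 19/3, 11/3, 3]
R3 ← R3 + R1: [0, -5, 17, -12]
R4 ← R4 + (11/3)·R1: [0, 56/3, 49/3, 8]
R3 ← R3 + (15/19)·R2: [0, 0, 378/19, -183/19]
R4 ← R4 − (56/19)·R2: [0, 0, 105/19, -16/19]
R4 ← R4 − (5/18)·R3: [0, 0, 0, 11/6]
4 nonzero rows, so rank(M) = 4.
M has 4 columns; by rank–nullity, nullity = 4 − 4 = 0.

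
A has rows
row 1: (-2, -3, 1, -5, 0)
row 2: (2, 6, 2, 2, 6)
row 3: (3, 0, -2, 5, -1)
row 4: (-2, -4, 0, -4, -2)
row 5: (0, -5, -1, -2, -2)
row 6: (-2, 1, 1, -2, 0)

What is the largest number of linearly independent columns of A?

3

Row reduce to echelon form.
R2 ← R2 + R1: [0, 3, 3, -3, 6]
R3 ← R3 + (3/2)·R1: [0, -9/2, -1/2, -5/2, -1]
R4 ← R4 − R1: [0, -1, -1, 1, -2]
R6 ← R6 − R1: [0, 4, 0, 3, 0]
R3 ← R3 + (3/2)·R2: [0, 0, 4, -7, 8]
R4 ← R4 + (1/3)·R2: [0, 0, 0, 0, 0]
R5 ← R5 + (5/3)·R2: [0, 0, 4, -7, 8]
R6 ← R6 − (4/3)·R2: [0, 0, -4, 7, -8]
R5 ← R5 − R3: [0, 0, 0, 0, 0]
R6 ← R6 + R3: [0, 0, 0, 0, 0]
Echelon form has 3 nonzero rows, so rank(A) = 3.
The rank gives the maximum number of linearly independent columns: 3.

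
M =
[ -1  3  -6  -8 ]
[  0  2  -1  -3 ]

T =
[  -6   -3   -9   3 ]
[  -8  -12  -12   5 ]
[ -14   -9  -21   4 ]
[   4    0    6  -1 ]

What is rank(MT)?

2

First compute MT:
[[ 34,  21,  51,  -4],
 [-14, -15, -21,   9]]
Now row reduce the product.
R2 ← R2 + (7/17)·R1: [0, -108/17, 0, 125/17]
2 nonzero rows, so rank(MT) = 2.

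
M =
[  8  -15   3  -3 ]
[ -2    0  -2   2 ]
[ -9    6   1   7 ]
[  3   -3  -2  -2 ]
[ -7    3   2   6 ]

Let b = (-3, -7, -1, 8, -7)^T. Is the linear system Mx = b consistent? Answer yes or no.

no

Row reduce the augmented matrix [M | b].
R2 ← R2 + (1/4)·R1: [0, -15/4, -5/4, 5/4, -31/4]
R3 ← R3 + (9/8)·R1: [0, -87/8, 35/8, 29/8, -35/8]
R4 ← R4 − (3/8)·R1: [0, 21/8, -25/8, -7/8, 73/8]
R5 ← R5 + (7/8)·R1: [0, -81/8, 37/8, 27/8, -77/8]
R3 ← R3 − (29/10)·R2: [0, 0, 8, 0, 181/10]
R4 ← R4 + (7/10)·R2: [0, 0, -4, 0, 37/10]
R5 ← R5 − (27/10)·R2: [0, 0, 8, 0, 113/10]
R4 ← R4 + (1/2)·R3: [0, 0, 0, 0, 51/4]
R5 ← R5 − R3: [0, 0, 0, 0, -34/5]
R5 ← R5 + (8/15)·R4: [0, 0, 0, 0, 0]
The echelon form has 4 nonzero rows; the last pivot sits in the augmented column, so rank(M) = 3 but rank([M|b]) = 4.
Since the ranks differ, the system is inconsistent.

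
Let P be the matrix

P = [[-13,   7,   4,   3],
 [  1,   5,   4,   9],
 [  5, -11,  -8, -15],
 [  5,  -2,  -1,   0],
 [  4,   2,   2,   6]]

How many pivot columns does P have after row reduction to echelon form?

Row reduce to echelon form.
R2 ← R2 + (1/13)·R1: [0, 72/13, 56/13, 120/13]
R3 ← R3 + (5/13)·R1: [0, -108/13, -84/13, -180/13]
R4 ← R4 + (5/13)·R1: [0, 9/13, 7/13, 15/13]
R5 ← R5 + (4/13)·R1: [0, 54/13, 42/13, 90/13]
R3 ← R3 + (3/2)·R2: [0, 0, 0, 0]
R4 ← R4 − (1/8)·R2: [0, 0, 0, 0]
R5 ← R5 − (3/4)·R2: [0, 0, 0, 0]
Echelon form has 2 nonzero rows, so rank(P) = 2.
Each nonzero row contributes one pivot column: 2 pivot columns.

2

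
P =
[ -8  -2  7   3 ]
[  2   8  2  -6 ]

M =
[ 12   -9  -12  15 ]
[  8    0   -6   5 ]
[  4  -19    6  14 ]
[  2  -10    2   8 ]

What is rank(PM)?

First compute PM:
[[-78, -91, 156,  -8],
 [ 84,   4, -72,  50]]
Now row reduce the product.
R2 ← R2 + (14/13)·R1: [0, -94, 96, 538/13]
2 nonzero rows, so rank(PM) = 2.

2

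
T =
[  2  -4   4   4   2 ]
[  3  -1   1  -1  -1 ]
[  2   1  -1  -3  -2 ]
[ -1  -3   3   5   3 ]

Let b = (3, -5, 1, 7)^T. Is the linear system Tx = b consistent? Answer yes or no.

Row reduce the augmented matrix [T | b].
R2 ← R2 − (3/2)·R1: [0, 5, -5, -7, -4, -19/2]
R3 ← R3 − R1: [0, 5, -5, -7, -4, -2]
R4 ← R4 + (1/2)·R1: [0, -5, 5, 7, 4, 17/2]
R3 ← R3 − R2: [0, 0, 0, 0, 0, 15/2]
R4 ← R4 + R2: [0, 0, 0, 0, 0, -1]
R4 ← R4 + (2/15)·R3: [0, 0, 0, 0, 0, 0]
The echelon form has 3 nonzero rows; the last pivot sits in the augmented column, so rank(T) = 2 but rank([T|b]) = 3.
Since the ranks differ, the system is inconsistent.

no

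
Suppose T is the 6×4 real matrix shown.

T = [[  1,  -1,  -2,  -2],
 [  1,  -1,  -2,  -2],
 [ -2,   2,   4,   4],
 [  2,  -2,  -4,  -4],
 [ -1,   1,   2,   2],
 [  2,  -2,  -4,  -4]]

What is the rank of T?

1

Row reduce to echelon form.
R2 ← R2 − R1: [0, 0, 0, 0]
R3 ← R3 + (2)·R1: [0, 0, 0, 0]
R4 ← R4 − (2)·R1: [0, 0, 0, 0]
R5 ← R5 + R1: [0, 0, 0, 0]
R6 ← R6 − (2)·R1: [0, 0, 0, 0]
Echelon form has 1 nonzero row, so rank(T) = 1.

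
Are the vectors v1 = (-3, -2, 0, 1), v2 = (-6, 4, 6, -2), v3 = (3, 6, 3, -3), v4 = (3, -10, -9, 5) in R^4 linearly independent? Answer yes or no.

Form the matrix with these vectors as rows and row reduce.
R2 ← R2 − (2)·R1: [0, 8, 6, -4]
R3 ← R3 + R1: [0, 4, 3, -2]
R4 ← R4 + R1: [0, -12, -9, 6]
R3 ← R3 − (1/2)·R2: [0, 0, 0, 0]
R4 ← R4 + (3/2)·R2: [0, 0, 0, 0]
2 nonzero rows, so the 4 vectors span a space of dimension 2.
Since 2 < 4, the vectors are linearly dependent.

no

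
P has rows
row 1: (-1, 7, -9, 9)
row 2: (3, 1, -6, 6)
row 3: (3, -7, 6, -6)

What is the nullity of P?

Row reduce to echelon form.
R2 ← R2 + (3)·R1: [0, 22, -33, 33]
R3 ← R3 + (3)·R1: [0, 14, -21, 21]
R3 ← R3 − (7/11)·R2: [0, 0, 0, 0]
2 nonzero rows, so rank(P) = 2.
P has 4 columns; by rank–nullity, nullity = 4 − 2 = 2.

2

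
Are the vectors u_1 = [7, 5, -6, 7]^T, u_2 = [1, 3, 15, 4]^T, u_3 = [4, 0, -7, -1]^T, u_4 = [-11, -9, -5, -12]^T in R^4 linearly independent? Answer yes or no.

no

Form the matrix with these vectors as rows and row reduce.
R2 ← R2 − (1/7)·R1: [0, 16/7, 111/7, 3]
R3 ← R3 − (4/7)·R1: [0, -20/7, -25/7, -5]
R4 ← R4 + (11/7)·R1: [0, -8/7, -101/7, -1]
R3 ← R3 + (5/4)·R2: [0, 0, 65/4, -5/4]
R4 ← R4 + (1/2)·R2: [0, 0, -13/2, 1/2]
R4 ← R4 + (2/5)·R3: [0, 0, 0, 0]
3 nonzero rows, so the 4 vectors span a space of dimension 3.
Since 3 < 4, the vectors are linearly dependent.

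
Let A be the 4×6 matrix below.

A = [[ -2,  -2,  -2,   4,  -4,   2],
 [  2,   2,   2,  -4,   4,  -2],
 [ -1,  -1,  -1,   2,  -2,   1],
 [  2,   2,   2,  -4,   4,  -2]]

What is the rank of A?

Row reduce to echelon form.
R2 ← R2 + R1: [0, 0, 0, 0, 0, 0]
R3 ← R3 − (1/2)·R1: [0, 0, 0, 0, 0, 0]
R4 ← R4 + R1: [0, 0, 0, 0, 0, 0]
Echelon form has 1 nonzero row, so rank(A) = 1.

1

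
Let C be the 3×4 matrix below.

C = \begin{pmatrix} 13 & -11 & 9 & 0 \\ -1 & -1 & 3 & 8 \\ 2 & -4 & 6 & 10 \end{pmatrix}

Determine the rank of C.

2

Row reduce to echelon form.
R2 ← R2 + (1/13)·R1: [0, -24/13, 48/13, 8]
R3 ← R3 − (2/13)·R1: [0, -30/13, 60/13, 10]
R3 ← R3 − (5/4)·R2: [0, 0, 0, 0]
Echelon form has 2 nonzero rows, so rank(C) = 2.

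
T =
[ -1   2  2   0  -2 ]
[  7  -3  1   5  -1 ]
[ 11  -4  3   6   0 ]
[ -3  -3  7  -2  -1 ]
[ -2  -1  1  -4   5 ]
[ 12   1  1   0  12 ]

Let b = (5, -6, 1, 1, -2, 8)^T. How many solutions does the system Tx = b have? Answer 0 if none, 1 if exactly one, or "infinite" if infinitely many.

Row reduce the augmented matrix [T | b].
R2 ← R2 + (7)·R1: [0, 11, 15, 5, -15, 29]
R3 ← R3 + (11)·R1: [0, 18, 25, 6, -22, 56]
R4 ← R4 − (3)·R1: [0, -9, 1, -2, 5, -14]
R5 ← R5 − (2)·R1: [0, -5, -3, -4, 9, -12]
R6 ← R6 + (12)·R1: [0, 25, 25, 0, -12, 68]
R3 ← R3 − (18/11)·R2: [0, 0, 5/11, -24/11, 28/11, 94/11]
R4 ← R4 + (9/11)·R2: [0, 0, 146/11, 23/11, -80/11, 107/11]
R5 ← R5 + (5/11)·R2: [0, 0, 42/11, -19/11, 24/11, 13/11]
R6 ← R6 − (25/11)·R2: [0, 0, -100/11, -125/11, 243/11, 23/11]
R4 ← R4 − (146/5)·R3: [0, 0, 0, 329/5, -408/5, -1199/5]
R5 ← R5 − (42/5)·R3: [0, 0, 0, 83/5, -96/5, -353/5]
R6 ← R6 + (20)·R3: [0, 0, 0, -55, 73, 173]
R5 ← R5 − (83/329)·R4: [0, 0, 0, 0, 456/329, -3324/329]
R6 ← R6 + (275/329)·R4: [0, 0, 0, 0, 1577/329, -9028/329]
R6 ← R6 − (83/24)·R5: [0, 0, 0, 0, 0, 15/2]
The echelon form has 6 nonzero rows; the last pivot sits in the augmented column, so rank(T) = 5 but rank([T|b]) = 6.
Since the ranks differ, the system is inconsistent.
It has no solutions.

0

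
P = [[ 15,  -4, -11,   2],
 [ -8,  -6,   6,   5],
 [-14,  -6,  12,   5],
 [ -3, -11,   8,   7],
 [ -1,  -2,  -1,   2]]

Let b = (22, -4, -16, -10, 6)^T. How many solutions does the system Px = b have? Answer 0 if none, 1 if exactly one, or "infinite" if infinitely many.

Row reduce the augmented matrix [P | b].
R2 ← R2 + (8/15)·R1: [0, -122/15, 2/15, 91/15, 116/15]
R3 ← R3 + (14/15)·R1: [0, -146/15, 26/15, 103/15, 68/15]
R4 ← R4 + (1/5)·R1: [0, -59/5, 29/5, 37/5, -28/5]
R5 ← R5 + (1/15)·R1: [0, -34/15, -26/15, 32/15, 112/15]
R3 ← R3 − (73/61)·R2: [0, 0, 96/61, -24/61, -288/61]
R4 ← R4 − (177/122)·R2: [0, 0, 342/61, -171/122, -1026/61]
R5 ← R5 − (17/61)·R2: [0, 0, -108/61, 27/61, 324/61]
R4 ← R4 − (57/16)·R3: [0, 0, 0, 0, 0]
R5 ← R5 + (9/8)·R3: [0, 0, 0, 0, 0]
The echelon form has 3 nonzero rows, and every pivot lies in the first 4 columns, so rank(P) = rank([P|b]) = 3.
The system is consistent.
rank = 3 < 4 unknowns, so there are infinitely many solutions.

infinite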